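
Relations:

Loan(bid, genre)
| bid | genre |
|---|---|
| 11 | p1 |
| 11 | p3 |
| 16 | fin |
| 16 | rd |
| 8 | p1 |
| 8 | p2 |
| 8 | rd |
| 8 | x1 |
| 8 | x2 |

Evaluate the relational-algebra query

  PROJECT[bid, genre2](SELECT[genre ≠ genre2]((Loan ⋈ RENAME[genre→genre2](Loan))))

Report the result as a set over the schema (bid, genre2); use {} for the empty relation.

{(11, p1), (11, p3), (16, fin), (16, rd), (8, p1), (8, p2), (8, rd), (8, x1), (8, x2)}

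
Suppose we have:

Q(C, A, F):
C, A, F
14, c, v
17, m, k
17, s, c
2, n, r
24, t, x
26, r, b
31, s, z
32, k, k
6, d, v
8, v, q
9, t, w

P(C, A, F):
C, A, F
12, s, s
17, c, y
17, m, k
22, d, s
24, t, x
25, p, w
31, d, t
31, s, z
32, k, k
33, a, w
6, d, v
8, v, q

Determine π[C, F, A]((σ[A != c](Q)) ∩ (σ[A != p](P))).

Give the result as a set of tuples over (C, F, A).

{(17, k, m), (24, x, t), (31, z, s), (32, k, k), (6, v, d), (8, q, v)}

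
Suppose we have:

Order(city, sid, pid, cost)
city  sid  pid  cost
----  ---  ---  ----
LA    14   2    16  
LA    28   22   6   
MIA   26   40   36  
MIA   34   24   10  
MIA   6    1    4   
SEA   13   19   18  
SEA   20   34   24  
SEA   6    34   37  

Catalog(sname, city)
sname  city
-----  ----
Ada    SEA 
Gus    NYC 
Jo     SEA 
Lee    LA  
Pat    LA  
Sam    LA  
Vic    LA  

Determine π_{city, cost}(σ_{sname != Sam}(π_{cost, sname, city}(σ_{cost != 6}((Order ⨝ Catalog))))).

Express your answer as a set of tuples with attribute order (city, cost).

{(LA, 16), (SEA, 18), (SEA, 24), (SEA, 37)}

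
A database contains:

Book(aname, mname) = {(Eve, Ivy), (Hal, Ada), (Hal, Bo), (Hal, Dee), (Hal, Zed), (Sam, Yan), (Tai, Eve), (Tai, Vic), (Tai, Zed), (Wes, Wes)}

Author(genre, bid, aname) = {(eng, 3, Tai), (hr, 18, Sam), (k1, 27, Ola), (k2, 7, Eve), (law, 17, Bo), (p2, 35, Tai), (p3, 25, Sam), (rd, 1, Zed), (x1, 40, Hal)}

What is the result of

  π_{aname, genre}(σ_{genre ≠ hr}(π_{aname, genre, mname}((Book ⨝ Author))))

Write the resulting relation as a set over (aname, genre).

Book ⋈ Author (natural join on aname): {(Eve, Ivy, k2, 7), (Hal, Ada, x1, 40), (Hal, Bo, x1, 40), (Hal, Dee, x1, 40), (Hal, Zed, x1, 40), (Sam, Yan, hr, 18), (Sam, Yan, p3, 25), (Tai, Eve, eng, 3), (Tai, Eve, p2, 35), (Tai, Vic, eng, 3), (Tai, Vic, p2, 35), (Tai, Zed, eng, 3), (Tai, Zed, p2, 35)}
Keep only column(s) aname, genre, mname: {(Eve, k2, Ivy), (Hal, x1, Ada), (Hal, x1, Bo), (Hal, x1, Dee), (Hal, x1, Zed), (Sam, hr, Yan), (Sam, p3, Yan), (Tai, eng, Eve), (Tai, eng, Vic), (Tai, eng, Zed), (Tai, p2, Eve), (Tai, p2, Vic), (Tai, p2, Zed)}
σ[genre ≠ hr]: keep tuples satisfying genre ≠ hr → {(Eve, k2, Ivy), (Hal, x1, Ada), (Hal, x1, Bo), (Hal, x1, Dee), (Hal, x1, Zed), (Sam, p3, Yan), (Tai, eng, Eve), (Tai, eng, Vic), (Tai, eng, Zed), (Tai, p2, Eve), (Tai, p2, Vic), (Tai, p2, Zed)}
Keep only column(s) aname, genre (7 duplicate(s) eliminated): {(Eve, k2), (Hal, x1), (Sam, p3), (Tai, eng), (Tai, p2)}

{(Eve, k2), (Hal, x1), (Sam, p3), (Tai, eng), (Tai, p2)}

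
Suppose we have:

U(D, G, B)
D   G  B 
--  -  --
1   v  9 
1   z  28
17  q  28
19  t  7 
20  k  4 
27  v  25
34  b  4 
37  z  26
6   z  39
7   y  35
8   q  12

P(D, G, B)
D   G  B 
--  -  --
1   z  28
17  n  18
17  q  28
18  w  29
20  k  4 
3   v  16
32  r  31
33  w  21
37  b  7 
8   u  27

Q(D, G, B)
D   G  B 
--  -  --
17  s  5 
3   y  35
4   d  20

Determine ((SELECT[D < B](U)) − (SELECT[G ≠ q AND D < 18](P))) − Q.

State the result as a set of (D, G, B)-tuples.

{(1, v, 9), (17, q, 28), (6, z, 39), (7, y, 35), (8, q, 12)}

Apply σ_{D < B}; surviving tuples: {(1, v, 9), (1, z, 28), (17, q, 28), (6, z, 39), (7, y, 35), (8, q, 12)}
Apply σ_{G ≠ q AND D < 18}; surviving tuples: {(1, z, 28), (17, n, 18), (3, v, 16), (8, u, 27)}
Difference: {(1, v, 9), (1, z, 28), (17, q, 28), (6, z, 39), (7, y, 35), (8, q, 12)} with {(1, z, 28), (17, n, 18), (3, v, 16), (8, u, 27)} → {(1, v, 9), (17, q, 28), (6, z, 39), (7, y, 35), (8, q, 12)}
Difference: {(1, v, 9), (17, q, 28), (6, z, 39), (7, y, 35), (8, q, 12)} with {(17, s, 5), (3, y, 35), (4, d, 20)} → {(1, v, 9), (17, q, 28), (6, z, 39), (7, y, 35), (8, q, 12)}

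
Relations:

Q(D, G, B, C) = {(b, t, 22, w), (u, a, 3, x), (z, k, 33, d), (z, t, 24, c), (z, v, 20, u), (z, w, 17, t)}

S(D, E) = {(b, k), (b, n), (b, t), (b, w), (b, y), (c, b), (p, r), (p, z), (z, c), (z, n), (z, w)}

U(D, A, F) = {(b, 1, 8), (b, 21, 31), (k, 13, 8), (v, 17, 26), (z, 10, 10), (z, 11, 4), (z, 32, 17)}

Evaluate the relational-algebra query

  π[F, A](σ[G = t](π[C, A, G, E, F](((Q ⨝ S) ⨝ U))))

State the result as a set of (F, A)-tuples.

{(10, 10), (17, 32), (31, 21), (4, 11), (8, 1)}

Q ⋈ S (natural join on D): {(b, t, 22, w, k), (b, t, 22, w, n), (b, t, 22, w, t), (b, t, 22, w, w), (b, t, 22, w, y), (z, k, 33, d, c), (z, k, 33, d, n), (z, k, 33, d, w), (z, t, 24, c, c), (z, t, 24, c, n), (z, t, 24, c, w), (z, v, 20, u, c), (z, v, 20, u, n), (z, v, 20, u, w), (z, w, 17, t, c), (z, w, 17, t, n), (z, w, 17, t, w)}
(Q ⨝ S) ⋈ U (natural join on D): {(b, t, 22, w, k, 1, 8), (b, t, 22, w, k, 21, 31), (b, t, 22, w, n, 1, 8), (b, t, 22, w, n, 21, 31), (b, t, 22, w, t, 1, 8), (b, t, 22, w, t, 21, 31), (b, t, 22, w, w, 1, 8), (b, t, 22, w, w, 21, 31), (b, t, 22, w, y, 1, 8), (b, t, 22, w, y, 21, 31), (z, k, 33, d, c, 10, 10), (z, k, 33, d, c, 11, 4), (z, k, 33, d, c, 32, 17), (z, k, 33, d, n, 10, 10), (z, k, 33, d, n, 11, 4), (z, k, 33, d, n, 32, 17), (z, k, 33, d, w, 10, 10), (z, k, 33, d, w, 11, 4), (z, k, 33, d, w, 32, 17), (z, t, 24, c, c, 10, 10), (z, t, 24, c, c, 11, 4), (z, t, 24, c, c, 32, 17), (z, t, 24, c, n, 10, 10), (z, t, 24, c, n, 11, 4), (z, t, 24, c, n, 32, 17), (z, t, 24, c, w, 10, 10), (z, t, 24, c, w, 11, 4), (z, t, 24, c, w, 32, 17), (z, v, 20, u, c, 10, 10), (z, v, 20, u, c, 11, 4), (z, v, 20, u, c, 32, 17), (z, v, 20, u, n, 10, 10), (z, v, 20, u, n, 11, 4), (z, v, 20, u, n, 32, 17), (z, v, 20, u, w, 10, 10), (z, v, 20, u, w, 11, 4), (z, v, 20, u, w, 32, 17), (z, w, 17, t, c, 10, 10), (z, w, 17, t, c, 11, 4), (z, w, 17, t, c, 32, 17), (z, w, 17, t, n, 10, 10), (z, w, 17, t, n, 11, 4), (z, w, 17, t, n, 32, 17), (z, w, 17, t, w, 10, 10), (z, w, 17, t, w, 11, 4), (z, w, 17, t, w, 32, 17)}
Keep only column(s) C, A, G, E, F: {(c, 10, t, c, 10), (c, 10, t, n, 10), (c, 10, t, w, 10), (c, 11, t, c, 4), (c, 11, t, n, 4), (c, 11, t, w, 4), (c, 32, t, c, 17), (c, 32, t, n, 17), (c, 32, t, w, 17), (d, 10, k, c, 10), (d, 10, k, n, 10), (d, 10, k, w, 10), (d, 11, k, c, 4), (d, 11, k, n, 4), (d, 11, k, w, 4), (d, 32, k, c, 17), (d, 32, k, n, 17), (d, 32, k, w, 17), (t, 10, w, c, 10), (t, 10, w, n, 10), (t, 10, w, w, 10), (t, 11, w, c, 4), (t, 11, w, n, 4), (t, 11, w, w, 4), (t, 32, w, c, 17), (t, 32, w, n, 17), (t, 32, w, w, 17), (u, 10, v, c, 10), (u, 10, v, n, 10), (u, 10, v, w, 10), (u, 11, v, c, 4), (u, 11, v, n, 4), (u, 11, v, w, 4), (u, 32, v, c, 17), (u, 32, v, n, 17), (u, 32, v, w, 17), (w, 1, t, k, 8), (w, 1, t, n, 8), (w, 1, t, t, 8), (w, 1, t, w, 8), (w, 1, t, y, 8), (w, 21, t, k, 31), (w, 21, t, n, 31), (w, 21, t, t, 31), (w, 21, t, w, 31), (w, 21, t, y, 31)}
σ[G = t]: keep tuples satisfying G = t → {(c, 10, t, c, 10), (c, 10, t, n, 10), (c, 10, t, w, 10), (c, 11, t, c, 4), (c, 11, t, n, 4), (c, 11, t, w, 4), (c, 32, t, c, 17), (c, 32, t, n, 17), (c, 32, t, w, 17), (w, 1, t, k, 8), (w, 1, t, n, 8), (w, 1, t, t, 8), (w, 1, t, w, 8), (w, 1, t, y, 8), (w, 21, t, k, 31), (w, 21, t, n, 31), (w, 21, t, t, 31), (w, 21, t, w, 31), (w, 21, t, y, 31)}
Keep only column(s) F, A (14 duplicate(s) eliminated): {(10, 10), (17, 32), (31, 21), (4, 11), (8, 1)}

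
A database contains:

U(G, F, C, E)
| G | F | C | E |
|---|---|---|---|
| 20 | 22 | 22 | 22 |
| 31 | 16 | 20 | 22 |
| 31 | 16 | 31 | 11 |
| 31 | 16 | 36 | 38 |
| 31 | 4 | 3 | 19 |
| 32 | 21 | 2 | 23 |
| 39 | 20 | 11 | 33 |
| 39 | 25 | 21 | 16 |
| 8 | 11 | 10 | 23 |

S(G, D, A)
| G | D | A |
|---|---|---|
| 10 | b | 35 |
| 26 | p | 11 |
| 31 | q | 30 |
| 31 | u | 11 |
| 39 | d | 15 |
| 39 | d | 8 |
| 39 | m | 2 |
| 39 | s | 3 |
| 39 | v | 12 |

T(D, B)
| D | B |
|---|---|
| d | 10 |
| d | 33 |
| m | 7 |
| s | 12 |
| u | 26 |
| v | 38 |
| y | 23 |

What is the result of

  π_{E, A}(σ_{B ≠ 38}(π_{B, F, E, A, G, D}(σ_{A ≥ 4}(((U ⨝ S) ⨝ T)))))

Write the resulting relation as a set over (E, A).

U ⋈ S (natural join on G): {(31, 16, 20, 22, q, 30), (31, 16, 20, 22, u, 11), (31, 16, 31, 11, q, 30), (31, 16, 31, 11, u, 11), (31, 16, 36, 38, q, 30), (31, 16, 36, 38, u, 11), (31, 4, 3, 19, q, 30), (31, 4, 3, 19, u, 11), (39, 20, 11, 33, d, 15), (39, 20, 11, 33, d, 8), (39, 20, 11, 33, m, 2), (39, 20, 11, 33, s, 3), (39, 20, 11, 33, v, 12), (39, 25, 21, 16, d, 15), (39, 25, 21, 16, d, 8), (39, 25, 21, 16, m, 2), (39, 25, 21, 16, s, 3), (39, 25, 21, 16, v, 12)}
(U ⨝ S) ⋈ T (natural join on D): {(31, 16, 20, 22, u, 11, 26), (31, 16, 31, 11, u, 11, 26), (31, 16, 36, 38, u, 11, 26), (31, 4, 3, 19, u, 11, 26), (39, 20, 11, 33, d, 15, 10), (39, 20, 11, 33, d, 15, 33), (39, 20, 11, 33, d, 8, 10), (39, 20, 11, 33, d, 8, 33), (39, 20, 11, 33, m, 2, 7), (39, 20, 11, 33, s, 3, 12), (39, 20, 11, 33, v, 12, 38), (39, 25, 21, 16, d, 15, 10), (39, 25, 21, 16, d, 15, 33), (39, 25, 21, 16, d, 8, 10), (39, 25, 21, 16, d, 8, 33), (39, 25, 21, 16, m, 2, 7), (39, 25, 21, 16, s, 3, 12), (39, 25, 21, 16, v, 12, 38)}
Apply σ_{A ≥ 4}; surviving tuples: {(31, 16, 20, 22, u, 11, 26), (31, 16, 31, 11, u, 11, 26), (31, 16, 36, 38, u, 11, 26), (31, 4, 3, 19, u, 11, 26), (39, 20, 11, 33, d, 15, 10), (39, 20, 11, 33, d, 15, 33), (39, 20, 11, 33, d, 8, 10), (39, 20, 11, 33, d, 8, 33), (39, 20, 11, 33, v, 12, 38), (39, 25, 21, 16, d, 15, 10), (39, 25, 21, 16, d, 15, 33), (39, 25, 21, 16, d, 8, 10), (39, 25, 21, 16, d, 8, 33), (39, 25, 21, 16, v, 12, 38)}
π_{B, F, E, A, G, D} gives {(10, 20, 33, 15, 39, d), (10, 20, 33, 8, 39, d), (10, 25, 16, 15, 39, d), (10, 25, 16, 8, 39, d), (26, 16, 11, 11, 31, u), (26, 16, 22, 11, 31, u), (26, 16, 38, 11, 31, u), (26, 4, 19, 11, 31, u), (33, 20, 33, 15, 39, d), (33, 20, 33, 8, 39, d), (33, 25, 16, 15, 39, d), (33, 25, 16, 8, 39, d), (38, 20, 33, 12, 39, v), (38, 25, 16, 12, 39, v)}.
Apply σ_{B ≠ 38}; surviving tuples: {(10, 20, 33, 15, 39, d), (10, 20, 33, 8, 39, d), (10, 25, 16, 15, 39, d), (10, 25, 16, 8, 39, d), (26, 16, 11, 11, 31, u), (26, 16, 22, 11, 31, u), (26, 16, 38, 11, 31, u), (26, 4, 19, 11, 31, u), (33, 20, 33, 15, 39, d), (33, 20, 33, 8, 39, d), (33, 25, 16, 15, 39, d), (33, 25, 16, 8, 39, d)}
π_{E, A} gives {(11, 11), (16, 15), (16, 8), (19, 11), (22, 11), (33, 15), (33, 8), (38, 11)} (4 duplicate(s) eliminated).

{(11, 11), (16, 15), (16, 8), (19, 11), (22, 11), (33, 15), (33, 8), (38, 11)}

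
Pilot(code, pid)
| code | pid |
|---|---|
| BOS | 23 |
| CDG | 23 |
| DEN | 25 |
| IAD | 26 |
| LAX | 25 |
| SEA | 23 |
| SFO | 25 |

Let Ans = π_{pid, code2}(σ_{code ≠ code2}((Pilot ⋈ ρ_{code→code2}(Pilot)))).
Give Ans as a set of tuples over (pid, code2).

ρ[code→code2]: schema becomes (code2, pid); tuples unchanged.
Pilot ⋈ ρ_{code→code2}(Pilot) (natural join on pid): {(BOS, 23, BOS), (BOS, 23, CDG), (BOS, 23, SEA), (CDG, 23, BOS), (CDG, 23, CDG), (CDG, 23, SEA), (DEN, 25, DEN), (DEN, 25, LAX), (DEN, 25, SFO), (IAD, 26, IAD), (LAX, 25, DEN), (LAX, 25, LAX), (LAX, 25, SFO), (SEA, 23, BOS), (SEA, 23, CDG), (SEA, 23, SEA), (SFO, 25, DEN), (SFO, 25, LAX), (SFO, 25, SFO)}
Filtering on code ≠ code2 leaves {(BOS, 23, CDG), (BOS, 23, SEA), (CDG, 23, BOS), (CDG, 23, SEA), (DEN, 25, LAX), (DEN, 25, SFO), (LAX, 25, DEN), (LAX, 25, SFO), (SEA, 23, BOS), (SEA, 23, CDG), (SFO, 25, DEN), (SFO, 25, LAX)}.
π[pid, code2]: project onto (pid, code2) (6 duplicate(s) eliminated) → {(23, BOS), (23, CDG), (23, SEA), (25, DEN), (25, LAX), (25, SFO)}

{(23, BOS), (23, CDG), (23, SEA), (25, DEN), (25, LAX), (25, SFO)}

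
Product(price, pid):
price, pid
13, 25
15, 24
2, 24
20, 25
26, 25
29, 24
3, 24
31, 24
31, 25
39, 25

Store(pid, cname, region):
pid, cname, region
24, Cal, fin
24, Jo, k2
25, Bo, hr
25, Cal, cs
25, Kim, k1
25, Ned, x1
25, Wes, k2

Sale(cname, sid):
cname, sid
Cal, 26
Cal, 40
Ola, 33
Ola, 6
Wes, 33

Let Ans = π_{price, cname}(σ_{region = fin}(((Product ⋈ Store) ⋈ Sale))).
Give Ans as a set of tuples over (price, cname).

{(15, Cal), (2, Cal), (29, Cal), (3, Cal), (31, Cal)}

Natural join on pid: {(13, 25, Bo, hr), (13, 25, Cal, cs), (13, 25, Kim, k1), (13, 25, Ned, x1), (13, 25, Wes, k2), (15, 24, Cal, fin), (15, 24, Jo, k2), (2, 24, Cal, fin), (2, 24, Jo, k2), (20, 25, Bo, hr), (20, 25, Cal, cs), (20, 25, Kim, k1), (20, 25, Ned, x1), (20, 25, Wes, k2), (26, 25, Bo, hr), (26, 25, Cal, cs), (26, 25, Kim, k1), (26, 25, Ned, x1), (26, 25, Wes, k2), (29, 24, Cal, fin), (29, 24, Jo, k2), (3, 24, Cal, fin), (3, 24, Jo, k2), (31, 24, Cal, fin), (31, 24, Jo, k2), (31, 25, Bo, hr), (31, 25, Cal, cs), (31, 25, Kim, k1), (31, 25, Ned, x1), (31, 25, Wes, k2), (39, 25, Bo, hr), (39, 25, Cal, cs), (39, 25, Kim, k1), (39, 25, Ned, x1), (39, 25, Wes, k2)}
Natural join on cname: {(13, 25, Cal, cs, 26), (13, 25, Cal, cs, 40), (13, 25, Wes, k2, 33), (15, 24, Cal, fin, 26), (15, 24, Cal, fin, 40), (2, 24, Cal, fin, 26), (2, 24, Cal, fin, 40), (20, 25, Cal, cs, 26), (20, 25, Cal, cs, 40), (20, 25, Wes, k2, 33), (26, 25, Cal, cs, 26), (26, 25, Cal, cs, 40), (26, 25, Wes, k2, 33), (29, 24, Cal, fin, 26), (29, 24, Cal, fin, 40), (3, 24, Cal, fin, 26), (3, 24, Cal, fin, 40), (31, 24, Cal, fin, 26), (31, 24, Cal, fin, 40), (31, 25, Cal, cs, 26), (31, 25, Cal, cs, 40), (31, 25, Wes, k2, 33), (39, 25, Cal, cs, 26), (39, 25, Cal, cs, 40), (39, 25, Wes, k2, 33)}
σ[region = fin]: keep tuples satisfying region = fin → {(15, 24, Cal, fin, 26), (15, 24, Cal, fin, 40), (2, 24, Cal, fin, 26), (2, 24, Cal, fin, 40), (29, 24, Cal, fin, 26), (29, 24, Cal, fin, 40), (3, 24, Cal, fin, 26), (3, 24, Cal, fin, 40), (31, 24, Cal, fin, 26), (31, 24, Cal, fin, 40)}
π[price, cname]: project onto (price, cname) (5 duplicate(s) eliminated) → {(15, Cal), (2, Cal), (29, Cal), (3, Cal), (31, Cal)}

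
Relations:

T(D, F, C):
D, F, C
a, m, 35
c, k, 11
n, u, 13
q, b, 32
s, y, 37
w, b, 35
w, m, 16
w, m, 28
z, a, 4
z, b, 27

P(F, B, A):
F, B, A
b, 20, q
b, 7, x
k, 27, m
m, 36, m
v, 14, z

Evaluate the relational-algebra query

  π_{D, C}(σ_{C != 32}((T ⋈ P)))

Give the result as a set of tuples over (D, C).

{(a, 35), (c, 11), (w, 16), (w, 28), (w, 35), (z, 27)}

T ⋈ P (natural join on F): {(a, m, 35, 36, m), (c, k, 11, 27, m), (q, b, 32, 20, q), (q, b, 32, 7, x), (w, b, 35, 20, q), (w, b, 35, 7, x), (w, m, 16, 36, m), (w, m, 28, 36, m), (z, b, 27, 20, q), (z, b, 27, 7, x)}
σ[C != 32]: keep tuples satisfying C != 32 → {(a, m, 35, 36, m), (c, k, 11, 27, m), (w, b, 35, 20, q), (w, b, 35, 7, x), (w, m, 16, 36, m), (w, m, 28, 36, m), (z, b, 27, 20, q), (z, b, 27, 7, x)}
π_{D, C} gives {(a, 35), (c, 11), (w, 16), (w, 28), (w, 35), (z, 27)} (2 duplicate(s) eliminated).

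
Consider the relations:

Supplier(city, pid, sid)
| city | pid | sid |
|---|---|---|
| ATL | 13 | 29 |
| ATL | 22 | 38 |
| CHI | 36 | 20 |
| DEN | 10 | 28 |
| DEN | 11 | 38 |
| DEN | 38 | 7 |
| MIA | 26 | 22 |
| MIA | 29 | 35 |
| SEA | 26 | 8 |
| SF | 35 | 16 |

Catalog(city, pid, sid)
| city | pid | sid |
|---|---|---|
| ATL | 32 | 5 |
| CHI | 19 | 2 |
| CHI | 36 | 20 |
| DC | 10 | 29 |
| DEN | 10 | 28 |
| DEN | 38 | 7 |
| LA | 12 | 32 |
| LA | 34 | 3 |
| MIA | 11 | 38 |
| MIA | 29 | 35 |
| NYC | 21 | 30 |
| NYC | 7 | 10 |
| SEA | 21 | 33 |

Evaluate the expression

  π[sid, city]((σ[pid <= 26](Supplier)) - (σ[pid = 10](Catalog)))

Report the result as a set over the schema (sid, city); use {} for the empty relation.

Selection pid <= 26: {(ATL, 13, 29), (ATL, 22, 38), (DEN, 10, 28), (DEN, 11, 38), (MIA, 26, 22), (SEA, 26, 8)}
Selection pid = 10: {(DC, 10, 29), (DEN, 10, 28)}
Taking the difference: {(ATL, 13, 29), (ATL, 22, 38), (DEN, 11, 38), (MIA, 26, 22), (SEA, 26, 8)}
Projecting to sid, city: {(22, MIA), (29, ATL), (38, ATL), (38, DEN), (8, SEA)}

{(22, MIA), (29, ATL), (38, ATL), (38, DEN), (8, SEA)}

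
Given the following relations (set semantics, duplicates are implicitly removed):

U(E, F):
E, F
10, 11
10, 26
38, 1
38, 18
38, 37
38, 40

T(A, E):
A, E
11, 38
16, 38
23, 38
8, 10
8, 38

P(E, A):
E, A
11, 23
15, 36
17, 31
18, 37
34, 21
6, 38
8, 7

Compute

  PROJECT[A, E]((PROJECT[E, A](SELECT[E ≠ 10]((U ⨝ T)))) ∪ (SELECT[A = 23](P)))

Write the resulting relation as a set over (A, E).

Natural join on E: {(10, 11, 8), (10, 26, 8), (38, 1, 11), (38, 1, 16), (38, 1, 23), (38, 1, 8), (38, 18, 11), (38, 18, 16), (38, 18, 23), (38, 18, 8), (38, 37, 11), (38, 37, 16), (38, 37, 23), (38, 37, 8), (38, 40, 11), (38, 40, 16), (38, 40, 23), (38, 40, 8)}
Selection E ≠ 10: {(38, 1, 11), (38, 1, 16), (38, 1, 23), (38, 1, 8), (38, 18, 11), (38, 18, 16), (38, 18, 23), (38, 18, 8), (38, 37, 11), (38, 37, 16), (38, 37, 23), (38, 37, 8), (38, 40, 11), (38, 40, 16), (38, 40, 23), (38, 40, 8)}
Projecting to E, A (12 duplicate(s) eliminated): {(38, 11), (38, 16), (38, 23), (38, 8)}
Selection A = 23: {(11, 23)}
Taking the union: {(11, 23), (38, 11), (38, 16), (38, 23), (38, 8)}
Projecting to A, E: {(11, 38), (16, 38), (23, 11), (23, 38), (8, 38)}

{(11, 38), (16, 38), (23, 11), (23, 38), (8, 38)}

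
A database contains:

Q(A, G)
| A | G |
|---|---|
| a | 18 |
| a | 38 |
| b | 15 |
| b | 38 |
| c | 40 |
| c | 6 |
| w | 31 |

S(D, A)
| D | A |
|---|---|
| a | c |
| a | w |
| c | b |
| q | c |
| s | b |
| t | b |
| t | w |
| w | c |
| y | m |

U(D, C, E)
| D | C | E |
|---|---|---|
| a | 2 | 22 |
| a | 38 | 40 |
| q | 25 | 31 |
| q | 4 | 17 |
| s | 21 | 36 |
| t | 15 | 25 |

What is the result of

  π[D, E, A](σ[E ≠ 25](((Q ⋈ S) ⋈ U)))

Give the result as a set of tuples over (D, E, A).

Joining Q and S on A yields {(b, 15, c), (b, 15, s), (b, 15, t), (b, 38, c), (b, 38, s), (b, 38, t), (c, 40, a), (c, 40, q), (c, 40, w), (c, 6, a), (c, 6, q), (c, 6, w), (w, 31, a), (w, 31, t)}.
Joining (Q ⋈ S) and U on D yields {(b, 15, s, 21, 36), (b, 15, t, 15, 25), (b, 38, s, 21, 36), (b, 38, t, 15, 25), (c, 40, a, 2, 22), (c, 40, a, 38, 40), (c, 40, q, 25, 31), (c, 40, q, 4, 17), (c, 6, a, 2, 22), (c, 6, a, 38, 40), (c, 6, q, 25, 31), (c, 6, q, 4, 17), (w, 31, a, 2, 22), (w, 31, a, 38, 40), (w, 31, t, 15, 25)}.
Filtering on E ≠ 25 leaves {(b, 15, s, 21, 36), (b, 38, s, 21, 36), (c, 40, a, 2, 22), (c, 40, a, 38, 40), (c, 40, q, 25, 31), (c, 40, q, 4, 17), (c, 6, a, 2, 22), (c, 6, a, 38, 40), (c, 6, q, 25, 31), (c, 6, q, 4, 17), (w, 31, a, 2, 22), (w, 31, a, 38, 40)}.
π[D, E, A]: project onto (D, E, A) (5 duplicate(s) eliminated) → {(a, 22, c), (a, 22, w), (a, 40, c), (a, 40, w), (q, 17, c), (q, 31, c), (s, 36, b)}

{(a, 22, c), (a, 22, w), (a, 40, c), (a, 40, w), (q, 17, c), (q, 31, c), (s, 36, b)}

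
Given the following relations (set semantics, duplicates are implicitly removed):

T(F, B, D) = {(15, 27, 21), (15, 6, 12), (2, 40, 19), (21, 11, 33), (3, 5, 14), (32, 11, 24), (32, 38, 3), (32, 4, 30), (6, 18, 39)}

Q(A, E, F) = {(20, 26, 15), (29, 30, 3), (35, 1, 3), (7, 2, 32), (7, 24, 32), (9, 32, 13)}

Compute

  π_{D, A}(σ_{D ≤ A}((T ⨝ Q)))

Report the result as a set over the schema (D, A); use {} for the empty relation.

Natural join on F: {(15, 27, 21, 20, 26), (15, 6, 12, 20, 26), (3, 5, 14, 29, 30), (3, 5, 14, 35, 1), (32, 11, 24, 7, 2), (32, 11, 24, 7, 24), (32, 38, 3, 7, 2), (32, 38, 3, 7, 24), (32, 4, 30, 7, 2), (32, 4, 30, 7, 24)}
Filtering on D ≤ A leaves {(15, 6, 12, 20, 26), (3, 5, 14, 29, 30), (3, 5, 14, 35, 1), (32, 38, 3, 7, 2), (32, 38, 3, 7, 24)}.
Keep only column(s) D, A (1 duplicate(s) eliminated): {(12, 20), (14, 29), (14, 35), (3, 7)}

{(12, 20), (14, 29), (14, 35), (3, 7)}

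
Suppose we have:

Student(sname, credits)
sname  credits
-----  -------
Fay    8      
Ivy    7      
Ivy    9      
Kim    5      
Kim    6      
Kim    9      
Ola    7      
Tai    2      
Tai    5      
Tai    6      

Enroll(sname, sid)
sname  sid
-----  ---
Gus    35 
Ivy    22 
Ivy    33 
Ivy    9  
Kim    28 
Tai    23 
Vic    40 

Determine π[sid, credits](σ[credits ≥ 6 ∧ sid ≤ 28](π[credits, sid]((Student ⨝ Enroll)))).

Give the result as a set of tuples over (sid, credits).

{(22, 7), (22, 9), (23, 6), (28, 6), (28, 9), (9, 7), (9, 9)}

Joining Student and Enroll on sname yields {(Ivy, 7, 22), (Ivy, 7, 33), (Ivy, 7, 9), (Ivy, 9, 22), (Ivy, 9, 33), (Ivy, 9, 9), (Kim, 5, 28), (Kim, 6, 28), (Kim, 9, 28), (Tai, 2, 23), (Tai, 5, 23), (Tai, 6, 23)}.
Projecting to credits, sid: {(2, 23), (5, 23), (5, 28), (6, 23), (6, 28), (7, 22), (7, 33), (7, 9), (9, 22), (9, 28), (9, 33), (9, 9)}
Filtering on credits ≥ 6 ∧ sid ≤ 28 leaves {(6, 23), (6, 28), (7, 22), (7, 9), (9, 22), (9, 28), (9, 9)}.
Projecting to sid, credits: {(22, 7), (22, 9), (23, 6), (28, 6), (28, 9), (9, 7), (9, 9)}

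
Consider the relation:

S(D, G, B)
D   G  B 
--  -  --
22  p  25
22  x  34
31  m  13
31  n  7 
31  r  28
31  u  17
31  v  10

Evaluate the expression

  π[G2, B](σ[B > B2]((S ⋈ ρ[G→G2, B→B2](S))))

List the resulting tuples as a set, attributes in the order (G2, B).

ρ[G→G2, B→B2]: schema becomes (D, G2, B2); tuples unchanged.
S ⋈ ρ[G→G2, B→B2](S) (natural join on D): {(22, p, 25, p, 25), (22, p, 25, x, 34), (22, x, 34, p, 25), (22, x, 34, x, 34), (31, m, 13, m, 13), (31, m, 13, n, 7), (31, m, 13, r, 28), (31, m, 13, u, 17), (31, m, 13, v, 10), (31, n, 7, m, 13), (31, n, 7, n, 7), (31, n, 7, r, 28), (31, n, 7, u, 17), (31, n, 7, v, 10), (31, r, 28, m, 13), (31, r, 28, n, 7), (31, r, 28, r, 28), (31, r, 28, u, 17), (31, r, 28, v, 10), (31, u, 17, m, 13), (31, u, 17, n, 7), (31, u, 17, r, 28), (31, u, 17, u, 17), (31, u, 17, v, 10), (31, v, 10, m, 13), (31, v, 10, n, 7), (31, v, 10, r, 28), (31, v, 10, u, 17), (31, v, 10, v, 10)}
Filtering on B > B2 leaves {(22, x, 34, p, 25), (31, m, 13, n, 7), (31, m, 13, v, 10), (31, r, 28, m, 13), (31, r, 28, n, 7), (31, r, 28, u, 17), (31, r, 28, v, 10), (31, u, 17, m, 13), (31, u, 17, n, 7), (31, u, 17, v, 10), (31, v, 10, n, 7)}.
π[G2, B]: project onto (G2, B) → {(m, 17), (m, 28), (n, 10), (n, 13), (n, 17), (n, 28), (p, 34), (u, 28), (v, 13), (v, 17), (v, 28)}

{(m, 17), (m, 28), (n, 10), (n, 13), (n, 17), (n, 28), (p, 34), (u, 28), (v, 13), (v, 17), (v, 28)}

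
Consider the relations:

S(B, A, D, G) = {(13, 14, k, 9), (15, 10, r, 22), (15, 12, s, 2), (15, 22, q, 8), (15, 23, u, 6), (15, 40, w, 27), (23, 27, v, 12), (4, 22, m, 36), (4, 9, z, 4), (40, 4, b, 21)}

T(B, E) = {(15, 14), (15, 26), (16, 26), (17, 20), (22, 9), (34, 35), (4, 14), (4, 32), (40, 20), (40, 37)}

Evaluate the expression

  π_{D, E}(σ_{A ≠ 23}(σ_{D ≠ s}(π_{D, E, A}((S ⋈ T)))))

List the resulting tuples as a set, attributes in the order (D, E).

S ⋈ T (natural join on B): {(15, 10, r, 22, 14), (15, 10, r, 22, 26), (15, 12, s, 2, 14), (15, 12, s, 2, 26), (15, 22, q, 8, 14), (15, 22, q, 8, 26), (15, 23, u, 6, 14), (15, 23, u, 6, 26), (15, 40, w, 27, 14), (15, 40, w, 27, 26), (4, 22, m, 36, 14), (4, 22, m, 36, 32), (4, 9, z, 4, 14), (4, 9, z, 4, 32), (40, 4, b, 21, 20), (40, 4, b, 21, 37)}
π_{D, E, A} gives {(b, 20, 4), (b, 37, 4), (m, 14, 22), (m, 32, 22), (q, 14, 22), (q, 26, 22), (r, 14, 10), (r, 26, 10), (s, 14, 12), (s, 26, 12), (u, 14, 23), (u, 26, 23), (w, 14, 40), (w, 26, 40), (z, 14, 9), (z, 32, 9)}.
Apply σ_{D ≠ s}; surviving tuples: {(b, 20, 4), (b, 37, 4), (m, 14, 22), (m, 32, 22), (q, 14, 22), (q, 26, 22), (r, 14, 10), (r, 26, 10), (u, 14, 23), (u, 26, 23), (w, 14, 40), (w, 26, 40), (z, 14, 9), (z, 32, 9)}
Apply σ_{A ≠ 23}; surviving tuples: {(b, 20, 4), (b, 37, 4), (m, 14, 22), (m, 32, 22), (q, 14, 22), (q, 26, 22), (r, 14, 10), (r, 26, 10), (w, 14, 40), (w, 26, 40), (z, 14, 9), (z, 32, 9)}
π_{D, E} gives {(b, 20), (b, 37), (m, 14), (m, 32), (q, 14), (q, 26), (r, 14), (r, 26), (w, 14), (w, 26), (z, 14), (z, 32)}.

{(b, 20), (b, 37), (m, 14), (m, 32), (q, 14), (q, 26), (r, 14), (r, 26), (w, 14), (w, 26), (z, 14), (z, 32)}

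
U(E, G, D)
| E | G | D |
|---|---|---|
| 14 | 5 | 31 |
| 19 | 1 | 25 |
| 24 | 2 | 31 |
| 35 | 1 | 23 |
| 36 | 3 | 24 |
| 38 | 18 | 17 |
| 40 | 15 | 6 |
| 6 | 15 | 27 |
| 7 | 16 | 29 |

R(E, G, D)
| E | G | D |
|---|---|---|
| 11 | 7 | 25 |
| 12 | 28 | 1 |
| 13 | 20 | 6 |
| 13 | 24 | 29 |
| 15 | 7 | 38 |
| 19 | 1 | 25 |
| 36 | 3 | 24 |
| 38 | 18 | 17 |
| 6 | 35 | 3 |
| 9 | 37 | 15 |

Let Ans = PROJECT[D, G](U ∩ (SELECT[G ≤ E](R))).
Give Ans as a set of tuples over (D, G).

Apply σ_{G ≤ E}; surviving tuples: {(11, 7, 25), (15, 7, 38), (19, 1, 25), (36, 3, 24), (38, 18, 17)}
Set intersection of the two operands is {(19, 1, 25), (36, 3, 24), (38, 18, 17)}.
Keep only column(s) D, G: {(17, 18), (24, 3), (25, 1)}

{(17, 18), (24, 3), (25, 1)}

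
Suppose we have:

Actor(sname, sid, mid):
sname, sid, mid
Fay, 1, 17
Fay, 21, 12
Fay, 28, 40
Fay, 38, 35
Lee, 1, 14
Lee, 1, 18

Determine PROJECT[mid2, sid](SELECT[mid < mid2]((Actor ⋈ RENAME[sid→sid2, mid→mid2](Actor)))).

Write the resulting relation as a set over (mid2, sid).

ρ[sid→sid2, mid→mid2]: schema becomes (sname, sid2, mid2); tuples unchanged.
Actor ⋈ RENAME[sid→sid2, mid→mid2](Actor) (natural join on sname): {(Fay, 1, 17, 1, 17), (Fay, 1, 17, 21, 12), (Fay, 1, 17, 28, 40), (Fay, 1, 17, 38, 35), (Fay, 21, 12, 1, 17), (Fay, 21, 12, 21, 12), (Fay, 21, 12, 28, 40), (Fay, 21, 12, 38, 35), (Fay, 28, 40, 1, 17), (Fay, 28, 40, 21, 12), (Fay, 28, 40, 28, 40), (Fay, 28, 40, 38, 35), (Fay, 38, 35, 1, 17), (Fay, 38, 35, 21, 12), (Fay, 38, 35, 28, 40), (Fay, 38, 35, 38, 35), (Lee, 1, 14, 1, 14), (Lee, 1, 14, 1, 18), (Lee, 1, 18, 1, 14), (Lee, 1, 18, 1, 18)}
Apply σ_{mid < mid2}; surviving tuples: {(Fay, 1, 17, 28, 40), (Fay, 1, 17, 38, 35), (Fay, 21, 12, 1, 17), (Fay, 21, 12, 28, 40), (Fay, 21, 12, 38, 35), (Fay, 38, 35, 28, 40), (Lee, 1, 14, 1, 18)}
π_{mid2, sid} gives {(17, 21), (18, 1), (35, 1), (35, 21), (40, 1), (40, 21), (40, 38)}.

{(17, 21), (18, 1), (35, 1), (35, 21), (40, 1), (40, 21), (40, 38)}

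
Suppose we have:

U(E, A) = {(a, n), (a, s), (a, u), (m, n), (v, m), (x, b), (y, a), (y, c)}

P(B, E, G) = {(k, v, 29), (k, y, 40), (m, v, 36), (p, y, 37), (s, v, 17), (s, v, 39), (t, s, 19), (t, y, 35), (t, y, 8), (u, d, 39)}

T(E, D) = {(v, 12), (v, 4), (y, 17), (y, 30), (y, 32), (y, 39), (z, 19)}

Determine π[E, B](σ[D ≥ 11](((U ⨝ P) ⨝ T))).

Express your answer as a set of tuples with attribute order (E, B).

U ⋈ P (natural join on E): {(v, m, k, 29), (v, m, m, 36), (v, m, s, 17), (v, m, s, 39), (y, a, k, 40), (y, a, p, 37), (y, a, t, 35), (y, a, t, 8), (y, c, k, 40), (y, c, p, 37), (y, c, t, 35), (y, c, t, 8)}
(U ⨝ P) ⋈ T (natural join on E): {(v, m, k, 29, 12), (v, m, k, 29, 4), (v, m, m, 36, 12), (v, m, m, 36, 4), (v, m, s, 17, 12), (v, m, s, 17, 4), (v, m, s, 39, 12), (v, m, s, 39, 4), (y, a, k, 40, 17), (y, a, k, 40, 30), (y, a, k, 40, 32), (y, a, k, 40, 39), (y, a, p, 37, 17), (y, a, p, 37, 30), (y, a, p, 37, 32), (y, a, p, 37, 39), (y, a, t, 35, 17), (y, a, t, 35, 30), (y, a, t, 35, 32), (y, a, t, 35, 39), (y, a, t, 8, 17), (y, a, t, 8, 30), (y, a, t, 8, 32), (y, a, t, 8, 39), (y, c, k, 40, 17), (y, c, k, 40, 30), (y, c, k, 40, 32), (y, c, k, 40, 39), (y, c, p, 37, 17), (y, c, p, 37, 30), (y, c, p, 37, 32), (y, c, p, 37, 39), (y, c, t, 35, 17), (y, c, t, 35, 30), (y, c, t, 35, 32), (y, c, t, 35, 39), (y, c, t, 8, 17), (y, c, t, 8, 30), (y, c, t, 8, 32), (y, c, t, 8, 39)}
Filtering on D ≥ 11 leaves {(v, m, k, 29, 12), (v, m, m, 36, 12), (v, m, s, 17, 12), (v, m, s, 39, 12), (y, a, k, 40, 17), (y, a, k, 40, 30), (y, a, k, 40, 32), (y, a, k, 40, 39), (y, a, p, 37, 17), (y, a, p, 37, 30), (y, a, p, 37, 32), (y, a, p, 37, 39), (y, a, t, 35, 17), (y, a, t, 35, 30), (y, a, t, 35, 32), (y, a, t, 35, 39), (y, a, t, 8, 17), (y, a, t, 8, 30), (y, a, t, 8, 32), (y, a, t, 8, 39), (y, c, k, 40, 17), (y, c, k, 40, 30), (y, c, k, 40, 32), (y, c, k, 40, 39), (y, c, p, 37, 17), (y, c, p, 37, 30), (y, c, p, 37, 32), (y, c, p, 37, 39), (y, c, t, 35, 17), (y, c, t, 35, 30), (y, c, t, 35, 32), (y, c, t, 35, 39), (y, c, t, 8, 17), (y, c, t, 8, 30), (y, c, t, 8, 32), (y, c, t, 8, 39)}.
π_{E, B} gives {(v, k), (v, m), (v, s), (y, k), (y, p), (y, t)} (30 duplicate(s) eliminated).

{(v, k), (v, m), (v, s), (y, k), (y, p), (y, t)}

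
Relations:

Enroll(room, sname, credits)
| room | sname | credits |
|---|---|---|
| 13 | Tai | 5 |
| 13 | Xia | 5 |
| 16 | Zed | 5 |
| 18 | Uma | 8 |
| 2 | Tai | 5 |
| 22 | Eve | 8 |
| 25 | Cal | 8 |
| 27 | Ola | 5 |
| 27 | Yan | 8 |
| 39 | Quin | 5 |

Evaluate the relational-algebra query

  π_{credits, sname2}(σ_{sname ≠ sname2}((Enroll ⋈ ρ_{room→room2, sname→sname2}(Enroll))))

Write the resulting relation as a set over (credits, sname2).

ρ[room→room2, sname→sname2]: schema becomes (room2, sname2, credits); tuples unchanged.
Natural join on credits: {(13, Tai, 5, 13, Tai), (13, Tai, 5, 13, Xia), (13, Tai, 5, 16, Zed), (13, Tai, 5, 2, Tai), (13, Tai, 5, 27, Ola), (13, Tai, 5, 39, Quin), (13, Xia, 5, 13, Tai), (13, Xia, 5, 13, Xia), (13, Xia, 5, 16, Zed), (13, Xia, 5, 2, Tai), (13, Xia, 5, 27, Ola), (13, Xia, 5, 39, Quin), (16, Zed, 5, 13, Tai), (16, Zed, 5, 13, Xia), (16, Zed, 5, 16, Zed), (16, Zed, 5, 2, Tai), (16, Zed, 5, 27, Ola), (16, Zed, 5, 39, Quin), (18, Uma, 8, 18, Uma), (18, Uma, 8, 22, Eve), (18, Uma, 8, 25, Cal), (18, Uma, 8, 27, Yan), (2, Tai, 5, 13, Tai), (2, Tai, 5, 13, Xia), (2, Tai, 5, 16, Zed), (2, Tai, 5, 2, Tai), (2, Tai, 5, 27, Ola), (2, Tai, 5, 39, Quin), (22, Eve, 8, 18, Uma), (22, Eve, 8, 22, Eve), (22, Eve, 8, 25, Cal), (22, Eve, 8, 27, Yan), (25, Cal, 8, 18, Uma), (25, Cal, 8, 22, Eve), (25, Cal, 8, 25, Cal), (25, Cal, 8, 27, Yan), (27, Ola, 5, 13, Tai), (27, Ola, 5, 13, Xia), (27, Ola, 5, 16, Zed), (27, Ola, 5, 2, Tai), (27, Ola, 5, 27, Ola), (27, Ola, 5, 39, Quin), (27, Yan, 8, 18, Uma), (27, Yan, 8, 22, Eve), (27, Yan, 8, 25, Cal), (27, Yan, 8, 27, Yan), (39, Quin, 5, 13, Tai), (39, Quin, 5, 13, Xia), (39, Quin, 5, 16, Zed), (39, Quin, 5, 2, Tai), (39, Quin, 5, 27, Ola), (39, Quin, 5, 39, Quin)}
Apply σ_{sname ≠ sname2}; surviving tuples: {(13, Tai, 5, 13, Xia), (13, Tai, 5, 16, Zed), (13, Tai, 5, 27, Ola), (13, Tai, 5, 39, Quin), (13, Xia, 5, 13, Tai), (13, Xia, 5, 16, Zed), (13, Xia, 5, 2, Tai), (13, Xia, 5, 27, Ola), (13, Xia, 5, 39, Quin), (16, Zed, 5, 13, Tai), (16, Zed, 5, 13, Xia), (16, Zed, 5, 2, Tai), (16, Zed, 5, 27, Ola), (16, Zed, 5, 39, Quin), (18, Uma, 8, 22, Eve), (18, Uma, 8, 25, Cal), (18, Uma, 8, 27, Yan), (2, Tai, 5, 13, Xia), (2, Tai, 5, 16, Zed), (2, Tai, 5, 27, Ola), (2, Tai, 5, 39, Quin), (22, Eve, 8, 18, Uma), (22, Eve, 8, 25, Cal), (22, Eve, 8, 27, Yan), (25, Cal, 8, 18, Uma), (25, Cal, 8, 22, Eve), (25, Cal, 8, 27, Yan), (27, Ola, 5, 13, Tai), (27, Ola, 5, 13, Xia), (27, Ola, 5, 16, Zed), (27, Ola, 5, 2, Tai), (27, Ola, 5, 39, Quin), (27, Yan, 8, 18, Uma), (27, Yan, 8, 22, Eve), (27, Yan, 8, 25, Cal), (39, Quin, 5, 13, Tai), (39, Quin, 5, 13, Xia), (39, Quin, 5, 16, Zed), (39, Quin, 5, 2, Tai), (39, Quin, 5, 27, Ola)}
Projecting to credits, sname2 (31 duplicate(s) eliminated): {(5, Ola), (5, Quin), (5, Tai), (5, Xia), (5, Zed), (8, Cal), (8, Eve), (8, Uma), (8, Yan)}

{(5, Ola), (5, Quin), (5, Tai), (5, Xia), (5, Zed), (8, Cal), (8, Eve), (8, Uma), (8, Yan)}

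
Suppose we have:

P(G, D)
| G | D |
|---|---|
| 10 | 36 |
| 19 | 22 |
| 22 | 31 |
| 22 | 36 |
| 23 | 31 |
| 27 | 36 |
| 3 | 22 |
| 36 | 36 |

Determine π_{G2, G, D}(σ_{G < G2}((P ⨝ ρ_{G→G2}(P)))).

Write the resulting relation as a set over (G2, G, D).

{(19, 3, 22), (22, 10, 36), (23, 22, 31), (27, 10, 36), (27, 22, 36), (36, 10, 36), (36, 22, 36), (36, 27, 36)}

ρ[G→G2]: schema becomes (G2, D); tuples unchanged.
P ⋈ ρ_{G→G2}(P) (natural join on D): {(10, 36, 10), (10, 36, 22), (10, 36, 27), (10, 36, 36), (19, 22, 19), (19, 22, 3), (22, 31, 22), (22, 31, 23), (22, 36, 10), (22, 36, 22), (22, 36, 27), (22, 36, 36), (23, 31, 22), (23, 31, 23), (27, 36, 10), (27, 36, 22), (27, 36, 27), (27, 36, 36), (3, 22, 19), (3, 22, 3), (36, 36, 10), (36, 36, 22), (36, 36, 27), (36, 36, 36)}
σ[G < G2]: keep tuples satisfying G < G2 → {(10, 36, 22), (10, 36, 27), (10, 36, 36), (22, 31, 23), (22, 36, 27), (22, 36, 36), (27, 36, 36), (3, 22, 19)}
π[G2, G, D]: project onto (G2, G, D) → {(19, 3, 22), (22, 10, 36), (23, 22, 31), (27, 10, 36), (27, 22, 36), (36, 10, 36), (36, 22, 36), (36, 27, 36)}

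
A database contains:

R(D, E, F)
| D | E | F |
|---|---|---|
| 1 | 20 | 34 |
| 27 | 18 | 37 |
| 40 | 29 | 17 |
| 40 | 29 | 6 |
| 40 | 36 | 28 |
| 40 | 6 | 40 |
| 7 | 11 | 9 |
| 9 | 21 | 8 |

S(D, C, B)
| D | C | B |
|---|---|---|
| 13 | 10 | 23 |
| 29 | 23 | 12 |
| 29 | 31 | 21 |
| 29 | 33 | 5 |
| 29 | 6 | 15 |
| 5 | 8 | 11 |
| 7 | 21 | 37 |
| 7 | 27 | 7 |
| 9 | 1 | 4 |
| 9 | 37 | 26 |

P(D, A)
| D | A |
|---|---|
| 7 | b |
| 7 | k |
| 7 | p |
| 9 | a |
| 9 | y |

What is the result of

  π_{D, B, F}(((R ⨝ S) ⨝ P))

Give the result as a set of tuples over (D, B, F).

{(7, 37, 9), (7, 7, 9), (9, 26, 8), (9, 4, 8)}

Natural join on D: {(7, 11, 9, 21, 37), (7, 11, 9, 27, 7), (9, 21, 8, 1, 4), (9, 21, 8, 37, 26)}
Natural join on D: {(7, 11, 9, 21, 37, b), (7, 11, 9, 21, 37, k), (7, 11, 9, 21, 37, p), (7, 11, 9, 27, 7, b), (7, 11, 9, 27, 7, k), (7, 11, 9, 27, 7, p), (9, 21, 8, 1, 4, a), (9, 21, 8, 1, 4, y), (9, 21, 8, 37, 26, a), (9, 21, 8, 37, 26, y)}
Projecting to D, B, F (6 duplicate(s) eliminated): {(7, 37, 9), (7, 7, 9), (9, 26, 8), (9, 4, 8)}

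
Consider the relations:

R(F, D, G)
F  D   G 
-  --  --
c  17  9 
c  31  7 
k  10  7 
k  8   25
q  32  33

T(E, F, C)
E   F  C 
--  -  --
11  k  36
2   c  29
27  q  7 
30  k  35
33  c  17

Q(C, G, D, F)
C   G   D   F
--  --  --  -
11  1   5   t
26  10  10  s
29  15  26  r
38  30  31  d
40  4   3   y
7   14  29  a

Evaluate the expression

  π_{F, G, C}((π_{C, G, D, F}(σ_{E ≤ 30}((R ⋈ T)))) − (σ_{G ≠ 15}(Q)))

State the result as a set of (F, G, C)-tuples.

R ⋈ T (natural join on F): {(c, 17, 9, 2, 29), (c, 17, 9, 33, 17), (c, 31, 7, 2, 29), (c, 31, 7, 33, 17), (k, 10, 7, 11, 36), (k, 10, 7, 30, 35), (k, 8, 25, 11, 36), (k, 8, 25, 30, 35), (q, 32, 33, 27, 7)}
Selection E ≤ 30: {(c, 17, 9, 2, 29), (c, 31, 7, 2, 29), (k, 10, 7, 11, 36), (k, 10, 7, 30, 35), (k, 8, 25, 11, 36), (k, 8, 25, 30, 35), (q, 32, 33, 27, 7)}
Projecting to C, G, D, F: {(29, 7, 31, c), (29, 9, 17, c), (35, 25, 8, k), (35, 7, 10, k), (36, 25, 8, k), (36, 7, 10, k), (7, 33, 32, q)}
Selection G ≠ 15: {(11, 1, 5, t), (26, 10, 10, s), (38, 30, 31, d), (40, 4, 3, y), (7, 14, 29, a)}
Set difference of the two operands is {(29, 7, 31, c), (29, 9, 17, c), (35, 25, 8, k), (35, 7, 10, k), (36, 25, 8, k), (36, 7, 10, k), (7, 33, 32, q)}.
Projecting to F, G, C: {(c, 7, 29), (c, 9, 29), (k, 25, 35), (k, 25, 36), (k, 7, 35), (k, 7, 36), (q, 33, 7)}

{(c, 7, 29), (c, 9, 29), (k, 25, 35), (k, 25, 36), (k, 7, 35), (k, 7, 36), (q, 33, 7)}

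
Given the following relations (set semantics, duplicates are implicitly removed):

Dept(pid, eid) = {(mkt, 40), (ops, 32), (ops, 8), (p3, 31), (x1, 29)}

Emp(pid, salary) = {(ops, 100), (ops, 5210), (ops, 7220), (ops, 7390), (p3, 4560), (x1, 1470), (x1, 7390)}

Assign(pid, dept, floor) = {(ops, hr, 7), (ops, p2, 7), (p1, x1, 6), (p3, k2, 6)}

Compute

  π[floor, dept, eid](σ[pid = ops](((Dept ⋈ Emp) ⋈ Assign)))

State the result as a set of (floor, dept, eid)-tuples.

{(7, hr, 32), (7, hr, 8), (7, p2, 32), (7, p2, 8)}

Joining Dept and Emp on pid yields {(ops, 32, 100), (ops, 32, 5210), (ops, 32, 7220), (ops, 32, 7390), (ops, 8, 100), (ops, 8, 5210), (ops, 8, 7220), (ops, 8, 7390), (p3, 31, 4560), (x1, 29, 1470), (x1, 29, 7390)}.
Joining (Dept ⋈ Emp) and Assign on pid yields {(ops, 32, 100, hr, 7), (ops, 32, 100, p2, 7), (ops, 32, 5210, hr, 7), (ops, 32, 5210, p2, 7), (ops, 32, 7220, hr, 7), (ops, 32, 7220, p2, 7), (ops, 32, 7390, hr, 7), (ops, 32, 7390, p2, 7), (ops, 8, 100, hr, 7), (ops, 8, 100, p2, 7), (ops, 8, 5210, hr, 7), (ops, 8, 5210, p2, 7), (ops, 8, 7220, hr, 7), (ops, 8, 7220, p2, 7), (ops, 8, 7390, hr, 7), (ops, 8, 7390, p2, 7), (p3, 31, 4560, k2, 6)}.
Selection pid = ops: {(ops, 32, 100, hr, 7), (ops, 32, 100, p2, 7), (ops, 32, 5210, hr, 7), (ops, 32, 5210, p2, 7), (ops, 32, 7220, hr, 7), (ops, 32, 7220, p2, 7), (ops, 32, 7390, hr, 7), (ops, 32, 7390, p2, 7), (ops, 8, 100, hr, 7), (ops, 8, 100, p2, 7), (ops, 8, 5210, hr, 7), (ops, 8, 5210, p2, 7), (ops, 8, 7220, hr, 7), (ops, 8, 7220, p2, 7), (ops, 8, 7390, hr, 7), (ops, 8, 7390, p2, 7)}
π_{floor, dept, eid} gives {(7, hr, 32), (7, hr, 8), (7, p2, 32), (7, p2, 8)} (12 duplicate(s) eliminated).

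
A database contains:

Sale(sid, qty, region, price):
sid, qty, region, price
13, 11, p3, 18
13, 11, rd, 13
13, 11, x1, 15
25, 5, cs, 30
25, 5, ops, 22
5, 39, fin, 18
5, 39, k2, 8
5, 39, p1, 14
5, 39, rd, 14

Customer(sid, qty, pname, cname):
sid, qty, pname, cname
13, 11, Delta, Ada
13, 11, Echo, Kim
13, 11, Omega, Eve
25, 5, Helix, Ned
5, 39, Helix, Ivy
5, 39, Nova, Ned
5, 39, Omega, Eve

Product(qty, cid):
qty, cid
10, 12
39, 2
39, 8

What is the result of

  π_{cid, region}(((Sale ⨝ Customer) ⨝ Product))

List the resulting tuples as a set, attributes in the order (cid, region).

Sale ⋈ Customer (natural join on sid, qty): {(13, 11, p3, 18, Delta, Ada), (13, 11, p3, 18, Echo, Kim), (13, 11, p3, 18, Omega, Eve), (13, 11, rd, 13, Delta, Ada), (13, 11, rd, 13, Echo, Kim), (13, 11, rd, 13, Omega, Eve), (13, 11, x1, 15, Delta, Ada), (13, 11, x1, 15, Echo, Kim), (13, 11, x1, 15, Omega, Eve), (25, 5, cs, 30, Helix, Ned), (25, 5, ops, 22, Helix, Ned), (5, 39, fin, 18, Helix, Ivy), (5, 39, fin, 18, Nova, Ned), (5, 39, fin, 18, Omega, Eve), (5, 39, k2, 8, Helix, Ivy), (5, 39, k2, 8, Nova, Ned), (5, 39, k2, 8, Omega, Eve), (5, 39, p1, 14, Helix, Ivy), (5, 39, p1, 14, Nova, Ned), (5, 39, p1, 14, Omega, Eve), (5, 39, rd, 14, Helix, Ivy), (5, 39, rd, 14, Nova, Ned), (5, 39, rd, 14, Omega, Eve)}
(Sale ⨝ Customer) ⋈ Product (natural join on qty): {(5, 39, fin, 18, Helix, Ivy, 2), (5, 39, fin, 18, Helix, Ivy, 8), (5, 39, fin, 18, Nova, Ned, 2), (5, 39, fin, 18, Nova, Ned, 8), (5, 39, fin, 18, Omega, Eve, 2), (5, 39, fin, 18, Omega, Eve, 8), (5, 39, k2, 8, Helix, Ivy, 2), (5, 39, k2, 8, Helix, Ivy, 8), (5, 39, k2, 8, Nova, Ned, 2), (5, 39, k2, 8, Nova, Ned, 8), (5, 39, k2, 8, Omega, Eve, 2), (5, 39, k2, 8, Omega, Eve, 8), (5, 39, p1, 14, Helix, Ivy, 2), (5, 39, p1, 14, Helix, Ivy, 8), (5, 39, p1, 14, Nova, Ned, 2), (5, 39, p1, 14, Nova, Ned, 8), (5, 39, p1, 14, Omega, Eve, 2), (5, 39, p1, 14, Omega, Eve, 8), (5, 39, rd, 14, Helix, Ivy, 2), (5, 39, rd, 14, Helix, Ivy, 8), (5, 39, rd, 14, Nova, Ned, 2), (5, 39, rd, 14, Nova, Ned, 8), (5, 39, rd, 14, Omega, Eve, 2), (5, 39, rd, 14, Omega, Eve, 8)}
π[cid, region]: project onto (cid, region) (16 duplicate(s) eliminated) → {(2, fin), (2, k2), (2, p1), (2, rd), (8, fin), (8, k2), (8, p1), (8, rd)}

{(2, fin), (2, k2), (2, p1), (2, rd), (8, fin), (8, k2), (8, p1), (8, rd)}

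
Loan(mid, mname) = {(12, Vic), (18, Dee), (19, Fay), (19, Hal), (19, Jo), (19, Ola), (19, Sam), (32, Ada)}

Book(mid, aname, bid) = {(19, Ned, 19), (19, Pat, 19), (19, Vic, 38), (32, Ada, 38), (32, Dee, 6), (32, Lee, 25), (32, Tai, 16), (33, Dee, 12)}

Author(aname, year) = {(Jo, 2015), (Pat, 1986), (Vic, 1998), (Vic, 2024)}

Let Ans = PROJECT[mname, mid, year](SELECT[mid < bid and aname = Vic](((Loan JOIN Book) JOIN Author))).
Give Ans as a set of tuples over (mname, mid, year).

{(Fay, 19, 1998), (Fay, 19, 2024), (Hal, 19, 1998), (Hal, 19, 2024), (Jo, 19, 1998), (Jo, 19, 2024), (Ola, 19, 1998), (Ola, 19, 2024), (Sam, 19, 1998), (Sam, 19, 2024)}

Joining Loan and Book on mid yields {(19, Fay, Ned, 19), (19, Fay, Pat, 19), (19, Fay, Vic, 38), (19, Hal, Ned, 19), (19, Hal, Pat, 19), (19, Hal, Vic, 38), (19, Jo, Ned, 19), (19, Jo, Pat, 19), (19, Jo, Vic, 38), (19, Ola, Ned, 19), (19, Ola, Pat, 19), (19, Ola, Vic, 38), (19, Sam, Ned, 19), (19, Sam, Pat, 19), (19, Sam, Vic, 38), (32, Ada, Ada, 38), (32, Ada, Dee, 6), (32, Ada, Lee, 25), (32, Ada, Tai, 16)}.
Joining (Loan JOIN Book) and Author on aname yields {(19, Fay, Pat, 19, 1986), (19, Fay, Vic, 38, 1998), (19, Fay, Vic, 38, 2024), (19, Hal, Pat, 19, 1986), (19, Hal, Vic, 38, 1998), (19, Hal, Vic, 38, 2024), (19, Jo, Pat, 19, 1986), (19, Jo, Vic, 38, 1998), (19, Jo, Vic, 38, 2024), (19, Ola, Pat, 19, 1986), (19, Ola, Vic, 38, 1998), (19, Ola, Vic, 38, 2024), (19, Sam, Pat, 19, 1986), (19, Sam, Vic, 38, 1998), (19, Sam, Vic, 38, 2024)}.
Filtering on mid < bid and aname = Vic leaves {(19, Fay, Vic, 38, 1998), (19, Fay, Vic, 38, 2024), (19, Hal, Vic, 38, 1998), (19, Hal, Vic, 38, 2024), (19, Jo, Vic, 38, 1998), (19, Jo, Vic, 38, 2024), (19, Ola, Vic, 38, 1998), (19, Ola, Vic, 38, 2024), (19, Sam, Vic, 38, 1998), (19, Sam, Vic, 38, 2024)}.
π[mname, mid, year]: project onto (mname, mid, year) → {(Fay, 19, 1998), (Fay, 19, 2024), (Hal, 19, 1998), (Hal, 19, 2024), (Jo, 19, 1998), (Jo, 19, 2024), (Ola, 19, 1998), (Ola, 19, 2024), (Sam, 19, 1998), (Sam, 19, 2024)}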